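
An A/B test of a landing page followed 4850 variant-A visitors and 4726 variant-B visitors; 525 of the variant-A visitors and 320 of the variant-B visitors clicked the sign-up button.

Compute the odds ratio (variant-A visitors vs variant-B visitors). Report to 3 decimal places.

OR = (525 × 4406) / (4325 × 320) = 2313150/1384000 ≈ 1.671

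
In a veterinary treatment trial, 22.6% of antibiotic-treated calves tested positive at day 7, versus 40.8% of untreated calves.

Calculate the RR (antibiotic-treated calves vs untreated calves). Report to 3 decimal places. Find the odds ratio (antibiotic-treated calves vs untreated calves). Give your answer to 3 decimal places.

RR = 0.2260 / 0.4080 = 0.554
odds, antibiotic-treated calves = 0.2260/0.7740 = 0.2920
odds, untreated calves = 0.4080/0.5920 = 0.6892
OR = 0.2920 / 0.6892 = 0.424

RR = 0.554; OR = 0.424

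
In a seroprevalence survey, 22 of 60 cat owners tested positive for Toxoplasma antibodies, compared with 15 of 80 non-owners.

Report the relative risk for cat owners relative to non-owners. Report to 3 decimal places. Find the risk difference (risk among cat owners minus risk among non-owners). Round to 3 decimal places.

risk, cat owners = 22/60 = 0.3667
risk, non-owners = 15/80 = 0.1875
RR = 0.3667 / 0.1875 = 1.956
risk difference = 0.3667 − 0.1875 = 0.179

RR = 1.956; RD = 0.179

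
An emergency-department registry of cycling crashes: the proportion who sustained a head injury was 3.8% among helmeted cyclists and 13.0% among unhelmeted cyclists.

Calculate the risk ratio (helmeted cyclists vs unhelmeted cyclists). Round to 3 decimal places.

RR = 0.03800 / 0.13000 = 0.292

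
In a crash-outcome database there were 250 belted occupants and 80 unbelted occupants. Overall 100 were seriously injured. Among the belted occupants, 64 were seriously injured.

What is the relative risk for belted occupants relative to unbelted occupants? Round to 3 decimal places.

belted occupants without the outcome: 250 − 64 = 186
unbelted occupants with the outcome: 100 − 64 = 36
unbelted occupants without the outcome: 80 − 36 = 44
risk, belted occupants = 64/250 = 0.2560
risk, unbelted occupants = 36/80 = 0.4500
RR = 0.2560 / 0.4500 = 0.569

0.569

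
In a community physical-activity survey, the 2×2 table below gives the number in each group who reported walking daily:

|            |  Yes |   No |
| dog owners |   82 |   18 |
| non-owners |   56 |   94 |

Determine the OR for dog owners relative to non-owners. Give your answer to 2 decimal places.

7.65

odds, dog owners = 82/18 = 4.5556
odds, non-owners = 56/94 = 0.5957
OR = 4.5556 / 0.5957 = 7.65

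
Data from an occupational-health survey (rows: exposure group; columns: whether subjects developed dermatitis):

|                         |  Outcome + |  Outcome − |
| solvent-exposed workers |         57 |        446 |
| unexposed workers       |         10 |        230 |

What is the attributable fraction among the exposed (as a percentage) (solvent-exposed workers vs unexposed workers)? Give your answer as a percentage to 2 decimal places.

63.23%

risk, solvent-exposed workers = 57/503 = 0.11332
risk, unexposed workers = 10/240 = 0.04167
AR% = (0.11332 − 0.04167) / 0.11332 = 0.6323 → 63.23%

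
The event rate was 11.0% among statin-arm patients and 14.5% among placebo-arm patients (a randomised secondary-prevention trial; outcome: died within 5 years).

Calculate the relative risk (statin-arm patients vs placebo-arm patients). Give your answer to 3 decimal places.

RR = 0.1100 / 0.1450 = 0.759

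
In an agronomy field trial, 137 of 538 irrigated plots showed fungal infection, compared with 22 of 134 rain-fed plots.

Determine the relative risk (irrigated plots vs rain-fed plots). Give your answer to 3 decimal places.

risk, irrigated plots = 137/538 = 0.2546
risk, rain-fed plots = 22/134 = 0.1642
RR = 0.2546 / 0.1642 = 1.551

1.551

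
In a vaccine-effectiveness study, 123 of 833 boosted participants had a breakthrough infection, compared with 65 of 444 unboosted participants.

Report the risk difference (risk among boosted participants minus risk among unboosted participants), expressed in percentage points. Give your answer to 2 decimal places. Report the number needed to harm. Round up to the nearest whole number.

risk, boosted participants = 123/833 = 0.1477
risk, unboosted participants = 65/444 = 0.1464
risk difference = 0.1477 − 0.1464 = 0.0013 → 0.13 percentage points
absolute risk difference = 0.001263
1 / 0.001263 = 791.766 → round up → 792

RD = 0.13; NNH = 792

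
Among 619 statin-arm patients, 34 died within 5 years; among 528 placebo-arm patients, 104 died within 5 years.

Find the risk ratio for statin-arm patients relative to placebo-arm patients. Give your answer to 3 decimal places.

0.279

risk, statin-arm patients = 34/619 = 0.0549
risk, placebo-arm patients = 104/528 = 0.1970
RR = 0.0549 / 0.1970 = 0.279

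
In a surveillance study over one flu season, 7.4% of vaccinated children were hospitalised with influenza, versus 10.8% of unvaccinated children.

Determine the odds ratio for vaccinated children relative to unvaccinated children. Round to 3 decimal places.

odds, vaccinated children = 0.0740/0.9260 = 0.0799
odds, unvaccinated children = 0.1080/0.8920 = 0.1211
OR = 0.0799 / 0.1211 = 0.660

0.660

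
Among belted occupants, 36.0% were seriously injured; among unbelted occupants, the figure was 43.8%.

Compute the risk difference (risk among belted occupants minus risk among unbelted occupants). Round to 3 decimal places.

risk difference = 0.3600 − 0.4380 = -0.078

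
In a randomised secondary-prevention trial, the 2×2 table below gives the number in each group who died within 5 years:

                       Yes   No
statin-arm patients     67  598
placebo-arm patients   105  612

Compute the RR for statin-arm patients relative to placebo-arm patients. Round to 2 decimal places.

risk, statin-arm patients = 67/665 = 0.1008
risk, placebo-arm patients = 105/717 = 0.1464
RR = 0.1008 / 0.1464 = 0.69

0.69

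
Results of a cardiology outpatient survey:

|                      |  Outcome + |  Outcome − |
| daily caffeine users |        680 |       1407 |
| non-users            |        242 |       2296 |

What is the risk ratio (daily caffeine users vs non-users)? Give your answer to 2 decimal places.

risk, daily caffeine users = 680/2087 = 0.3258
risk, non-users = 242/2538 = 0.0954
RR = 0.3258 / 0.0954 = 3.42

3.42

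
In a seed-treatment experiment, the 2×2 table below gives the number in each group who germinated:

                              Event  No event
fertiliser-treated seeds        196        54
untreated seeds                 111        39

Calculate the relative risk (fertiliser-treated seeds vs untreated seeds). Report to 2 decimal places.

risk, fertiliser-treated seeds = 196/250 = 0.7840
risk, untreated seeds = 111/150 = 0.7400
RR = 0.7840 / 0.7400 = 1.06

1.06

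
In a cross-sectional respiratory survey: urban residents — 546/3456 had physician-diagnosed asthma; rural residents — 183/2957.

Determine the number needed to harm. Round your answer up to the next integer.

risk, urban residents = 546/3456 = 0.157986
risk, rural residents = 183/2957 = 0.061887
absolute risk difference = 0.096099
1 / 0.096099 = 10.406 → round up → 11

NNH ≈ 11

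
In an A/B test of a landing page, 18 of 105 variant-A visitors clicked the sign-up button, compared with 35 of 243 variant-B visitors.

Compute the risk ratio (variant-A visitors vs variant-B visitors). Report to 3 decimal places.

risk, variant-A visitors = 18/105 = 0.1714
risk, variant-B visitors = 35/243 = 0.1440
RR = 0.1714 / 0.1440 = 1.190

RR ≈ 1.190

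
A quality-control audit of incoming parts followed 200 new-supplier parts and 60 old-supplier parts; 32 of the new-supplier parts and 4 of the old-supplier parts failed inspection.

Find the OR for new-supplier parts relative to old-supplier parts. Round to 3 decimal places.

OR = (32 × 56) / (168 × 4) = 1792/672 ≈ 2.667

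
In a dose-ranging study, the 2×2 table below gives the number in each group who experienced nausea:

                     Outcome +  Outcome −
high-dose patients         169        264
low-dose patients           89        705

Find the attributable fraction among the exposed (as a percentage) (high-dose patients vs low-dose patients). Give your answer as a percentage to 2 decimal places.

AR% ≈ 71.28%

risk, high-dose patients = 169/433 = 0.3903
risk, low-dose patients = 89/794 = 0.1121
AR% = (0.3903 − 0.1121) / 0.3903 = 0.7128 → 71.28%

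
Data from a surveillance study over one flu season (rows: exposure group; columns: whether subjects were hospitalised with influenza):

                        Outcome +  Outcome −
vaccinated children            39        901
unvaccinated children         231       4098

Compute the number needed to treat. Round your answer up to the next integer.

NNT ≈ 85

risk, vaccinated children = 39/940 = 0.041489
risk, unvaccinated children = 231/4329 = 0.053361
absolute risk difference = 0.011872
1 / 0.011872 = 84.232 → round up → 85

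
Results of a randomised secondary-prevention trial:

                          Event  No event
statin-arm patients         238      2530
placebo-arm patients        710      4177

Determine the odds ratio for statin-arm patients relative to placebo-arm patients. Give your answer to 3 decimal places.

OR = (238 × 4177) / (2530 × 710) = 994126/1796300 ≈ 0.553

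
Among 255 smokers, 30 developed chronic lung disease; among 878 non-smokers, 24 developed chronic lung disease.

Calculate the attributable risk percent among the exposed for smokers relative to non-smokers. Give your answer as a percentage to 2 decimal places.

76.77%

risk, smokers = 30/255 = 0.11765
risk, non-smokers = 24/878 = 0.02733
AR% = (0.11765 − 0.02733) / 0.11765 = 0.7677 → 76.77%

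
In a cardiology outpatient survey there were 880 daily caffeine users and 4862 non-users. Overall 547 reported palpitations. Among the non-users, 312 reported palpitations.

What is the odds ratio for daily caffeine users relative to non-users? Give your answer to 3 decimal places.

5.313

daily caffeine users with the outcome: 547 − 312 = 235
daily caffeine users without the outcome: 880 − 235 = 645
non-users without the outcome: 4862 − 312 = 4550
OR = (235 × 4550) / (645 × 312) = 1069250/201240 ≈ 5.313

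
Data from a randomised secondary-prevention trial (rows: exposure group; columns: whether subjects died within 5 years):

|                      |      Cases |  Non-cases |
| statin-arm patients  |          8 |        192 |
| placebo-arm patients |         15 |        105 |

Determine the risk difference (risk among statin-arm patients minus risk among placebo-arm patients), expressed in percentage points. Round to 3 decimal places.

RD = -8.500

risk, statin-arm patients = 8/200 = 0.04000
risk, placebo-arm patients = 15/120 = 0.12500
risk difference = 0.04000 − 0.12500 = -0.08500 → -8.500 percentage points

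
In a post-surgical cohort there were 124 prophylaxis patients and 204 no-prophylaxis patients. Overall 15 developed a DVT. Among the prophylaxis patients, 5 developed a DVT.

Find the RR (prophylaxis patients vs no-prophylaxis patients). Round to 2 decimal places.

RR: 0.82

prophylaxis patients without the outcome: 124 − 5 = 119
no-prophylaxis patients with the outcome: 15 − 5 = 10
no-prophylaxis patients without the outcome: 204 − 10 = 194
risk, prophylaxis patients = 5/124 = 0.04032
risk, no-prophylaxis patients = 10/204 = 0.04902
RR = 0.04032 / 0.04902 = 0.82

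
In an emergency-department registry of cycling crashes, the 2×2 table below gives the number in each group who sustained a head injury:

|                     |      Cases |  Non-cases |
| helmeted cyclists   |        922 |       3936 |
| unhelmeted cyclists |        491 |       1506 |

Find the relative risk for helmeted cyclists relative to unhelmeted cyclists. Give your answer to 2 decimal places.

risk, helmeted cyclists = 922/4858 = 0.1898
risk, unhelmeted cyclists = 491/1997 = 0.2459
RR = 0.1898 / 0.2459 = 0.77

0.77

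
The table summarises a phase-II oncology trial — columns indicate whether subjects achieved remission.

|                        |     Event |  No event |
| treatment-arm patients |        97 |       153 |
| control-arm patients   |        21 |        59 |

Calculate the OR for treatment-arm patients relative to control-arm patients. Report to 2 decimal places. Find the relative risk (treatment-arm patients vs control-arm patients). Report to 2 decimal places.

odds, treatment-arm patients = 97/153 = 0.6340
odds, control-arm patients = 21/59 = 0.3559
OR = 0.6340 / 0.3559 = 1.78
risk, treatment-arm patients = 97/250 = 0.3880
risk, control-arm patients = 21/80 = 0.2625
RR = 0.3880 / 0.2625 = 1.48

OR = 1.78; RR = 1.48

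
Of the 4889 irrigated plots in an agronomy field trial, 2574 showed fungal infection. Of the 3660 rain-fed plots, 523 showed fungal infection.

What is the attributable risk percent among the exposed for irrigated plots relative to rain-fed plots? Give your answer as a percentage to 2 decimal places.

risk, irrigated plots = 2574/4889 = 0.5265
risk, rain-fed plots = 523/3660 = 0.1429
AR% = (0.5265 − 0.1429) / 0.5265 = 0.7286 → 72.86%

AR% ≈ 72.86%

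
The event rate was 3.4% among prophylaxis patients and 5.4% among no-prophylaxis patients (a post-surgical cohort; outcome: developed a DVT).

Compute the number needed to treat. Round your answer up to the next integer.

absolute risk difference = 0.020000
1 / 0.020000 = 50.000 → round up → 50

NNT = 50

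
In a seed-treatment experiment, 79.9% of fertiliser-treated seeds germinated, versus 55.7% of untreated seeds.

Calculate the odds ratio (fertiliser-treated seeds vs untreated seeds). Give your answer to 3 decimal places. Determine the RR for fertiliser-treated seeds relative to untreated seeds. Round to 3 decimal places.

odds, fertiliser-treated seeds = 0.7990/0.2010 = 3.9751
odds, untreated seeds = 0.5570/0.4430 = 1.2573
OR = 3.9751 / 1.2573 = 3.162
RR = 0.7990 / 0.5570 = 1.434

OR = 3.162; RR = 1.434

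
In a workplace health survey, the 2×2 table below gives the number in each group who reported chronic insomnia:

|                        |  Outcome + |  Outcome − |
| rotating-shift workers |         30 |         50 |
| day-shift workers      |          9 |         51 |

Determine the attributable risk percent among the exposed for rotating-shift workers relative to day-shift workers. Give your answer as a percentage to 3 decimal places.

risk, rotating-shift workers = 30/80 = 0.3750
risk, day-shift workers = 9/60 = 0.1500
AR% = (0.3750 − 0.1500) / 0.3750 = 0.6000 → 60.000%

AR% ≈ 60.000%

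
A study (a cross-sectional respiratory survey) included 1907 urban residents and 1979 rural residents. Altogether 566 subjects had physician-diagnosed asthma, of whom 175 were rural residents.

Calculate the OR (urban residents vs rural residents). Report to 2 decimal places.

2.66

urban residents with the outcome: 566 − 175 = 391
urban residents without the outcome: 1907 − 391 = 1516
rural residents without the outcome: 1979 − 175 = 1804
OR = (391 × 1804) / (1516 × 175) = 705364/265300 ≈ 2.66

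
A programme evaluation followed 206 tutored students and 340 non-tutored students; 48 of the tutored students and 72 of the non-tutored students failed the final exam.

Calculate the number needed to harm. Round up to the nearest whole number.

risk, tutored students = 48/206 = 0.233010
risk, non-tutored students = 72/340 = 0.211765
absolute risk difference = 0.021245
1 / 0.021245 = 47.070 → round up → 48

48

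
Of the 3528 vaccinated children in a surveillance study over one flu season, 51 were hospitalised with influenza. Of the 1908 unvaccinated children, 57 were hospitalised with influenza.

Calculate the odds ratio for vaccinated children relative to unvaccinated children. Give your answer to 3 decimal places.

OR = (51 × 1851) / (3477 × 57) = 94401/198189 ≈ 0.476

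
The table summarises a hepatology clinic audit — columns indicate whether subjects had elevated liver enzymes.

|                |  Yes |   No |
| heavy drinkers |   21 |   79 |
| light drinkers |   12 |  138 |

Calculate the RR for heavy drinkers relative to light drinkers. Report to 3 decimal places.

risk, heavy drinkers = 21/100 = 0.2100
risk, light drinkers = 12/150 = 0.0800
RR = 0.2100 / 0.0800 = 2.625

RR: 2.625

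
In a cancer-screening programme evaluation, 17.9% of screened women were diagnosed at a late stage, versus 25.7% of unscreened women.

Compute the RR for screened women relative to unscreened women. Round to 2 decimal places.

RR = 0.1790 / 0.2570 = 0.70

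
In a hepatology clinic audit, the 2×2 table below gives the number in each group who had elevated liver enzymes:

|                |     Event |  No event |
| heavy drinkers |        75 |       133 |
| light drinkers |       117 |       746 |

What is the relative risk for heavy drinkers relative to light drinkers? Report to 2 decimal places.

risk, heavy drinkers = 75/208 = 0.3606
risk, light drinkers = 117/863 = 0.1356
RR = 0.3606 / 0.1356 = 2.66

RR = 2.66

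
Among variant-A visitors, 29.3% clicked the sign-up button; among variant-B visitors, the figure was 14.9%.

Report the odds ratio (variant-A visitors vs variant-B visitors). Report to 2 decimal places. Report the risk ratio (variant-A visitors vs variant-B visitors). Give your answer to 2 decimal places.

odds, variant-A visitors = 0.2930/0.7070 = 0.4144
odds, variant-B visitors = 0.1490/0.8510 = 0.1751
OR = 0.4144 / 0.1751 = 2.37
RR = 0.2930 / 0.1490 = 1.97

OR = 2.37; RR = 1.97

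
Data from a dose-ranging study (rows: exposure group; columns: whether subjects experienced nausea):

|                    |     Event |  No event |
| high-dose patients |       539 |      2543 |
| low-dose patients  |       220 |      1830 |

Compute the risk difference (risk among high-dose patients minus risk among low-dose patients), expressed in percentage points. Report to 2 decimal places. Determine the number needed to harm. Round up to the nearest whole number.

RD = 6.76; NNH = 15

risk, high-dose patients = 539/3082 = 0.1749
risk, low-dose patients = 220/2050 = 0.1073
risk difference = 0.1749 − 0.1073 = 0.0676 → 6.76 percentage points
absolute risk difference = 0.067569
1 / 0.067569 = 14.800 → round up → 15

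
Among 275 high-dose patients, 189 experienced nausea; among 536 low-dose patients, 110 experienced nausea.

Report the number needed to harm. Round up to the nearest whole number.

NNH ≈ 3

risk, high-dose patients = 189/275 = 0.687273
risk, low-dose patients = 110/536 = 0.205224
absolute risk difference = 0.482049
1 / 0.482049 = 2.074 → round up → 3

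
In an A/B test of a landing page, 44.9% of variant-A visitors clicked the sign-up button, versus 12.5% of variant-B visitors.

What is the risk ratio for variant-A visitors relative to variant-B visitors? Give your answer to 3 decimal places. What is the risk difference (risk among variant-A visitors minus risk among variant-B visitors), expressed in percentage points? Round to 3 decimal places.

RR = 3.592; RD = 32.400

RR = 0.4490 / 0.1250 = 3.592
risk difference = 0.4490 − 0.1250 = 0.3240 → 32.400 percentage points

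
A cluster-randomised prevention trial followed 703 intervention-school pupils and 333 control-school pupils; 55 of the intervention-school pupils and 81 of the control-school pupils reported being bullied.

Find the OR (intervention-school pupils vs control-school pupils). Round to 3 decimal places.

OR = (55 × 252) / (648 × 81) = 13860/52488 ≈ 0.264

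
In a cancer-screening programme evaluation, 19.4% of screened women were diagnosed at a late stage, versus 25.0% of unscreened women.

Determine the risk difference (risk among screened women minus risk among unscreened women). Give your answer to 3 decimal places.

risk difference = 0.1940 − 0.2500 = -0.056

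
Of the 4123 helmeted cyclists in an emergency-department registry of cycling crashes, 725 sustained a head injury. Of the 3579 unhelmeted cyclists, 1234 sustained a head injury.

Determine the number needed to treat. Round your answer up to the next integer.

6

risk, helmeted cyclists = 725/4123 = 0.175843
risk, unhelmeted cyclists = 1234/3579 = 0.344789
absolute risk difference = 0.168946
1 / 0.168946 = 5.919 → round up → 6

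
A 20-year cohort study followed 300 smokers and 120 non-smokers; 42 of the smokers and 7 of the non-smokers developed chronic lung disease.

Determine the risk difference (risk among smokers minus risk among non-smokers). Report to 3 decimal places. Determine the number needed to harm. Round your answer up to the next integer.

RD = 0.082; NNH = 13

risk, smokers = 42/300 = 0.1400
risk, non-smokers = 7/120 = 0.0583
risk difference = 0.1400 − 0.0583 = 0.082
absolute risk difference = 0.081667
1 / 0.081667 = 12.245 → round up → 13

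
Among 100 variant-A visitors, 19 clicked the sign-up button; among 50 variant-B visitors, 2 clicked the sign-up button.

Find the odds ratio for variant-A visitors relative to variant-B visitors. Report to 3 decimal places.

OR = (19 × 48) / (81 × 2) = 912/162 ≈ 5.630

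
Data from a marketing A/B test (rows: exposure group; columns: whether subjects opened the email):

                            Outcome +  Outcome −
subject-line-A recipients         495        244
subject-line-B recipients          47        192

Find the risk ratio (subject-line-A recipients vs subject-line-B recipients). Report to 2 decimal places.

risk, subject-line-A recipients = 495/739 = 0.6698
risk, subject-line-B recipients = 47/239 = 0.1967
RR = 0.6698 / 0.1967 = 3.41

RR = 3.41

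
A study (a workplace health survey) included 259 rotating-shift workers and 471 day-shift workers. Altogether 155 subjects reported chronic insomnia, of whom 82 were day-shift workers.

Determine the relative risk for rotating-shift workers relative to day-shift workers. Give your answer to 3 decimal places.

rotating-shift workers with the outcome: 155 − 82 = 73
rotating-shift workers without the outcome: 259 − 73 = 186
day-shift workers without the outcome: 471 − 82 = 389
risk, rotating-shift workers = 73/259 = 0.2819
risk, day-shift workers = 82/471 = 0.1741
RR = 0.2819 / 0.1741 = 1.619

1.619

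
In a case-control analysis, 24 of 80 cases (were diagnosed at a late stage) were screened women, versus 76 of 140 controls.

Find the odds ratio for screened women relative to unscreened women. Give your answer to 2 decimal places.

OR = (24 × 64) / (76 × 56) = 1536/4256 ≈ 0.36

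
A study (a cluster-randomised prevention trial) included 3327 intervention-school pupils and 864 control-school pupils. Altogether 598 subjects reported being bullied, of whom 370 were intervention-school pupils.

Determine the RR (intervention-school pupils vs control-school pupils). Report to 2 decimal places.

intervention-school pupils without the outcome: 3327 − 370 = 2957
control-school pupils with the outcome: 598 − 370 = 228
control-school pupils without the outcome: 864 − 228 = 636
risk, intervention-school pupils = 370/3327 = 0.1112
risk, control-school pupils = 228/864 = 0.2639
RR = 0.1112 / 0.2639 = 0.42

RR: 0.42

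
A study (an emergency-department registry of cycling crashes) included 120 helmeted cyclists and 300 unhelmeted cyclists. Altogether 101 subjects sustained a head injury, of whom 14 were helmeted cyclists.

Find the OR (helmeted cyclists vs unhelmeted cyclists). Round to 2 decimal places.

helmeted cyclists without the outcome: 120 − 14 = 106
unhelmeted cyclists with the outcome: 101 − 14 = 87
unhelmeted cyclists without the outcome: 300 − 87 = 213
odds, helmeted cyclists = 14/106 = 0.1321
odds, unhelmeted cyclists = 87/213 = 0.4085
OR = 0.1321 / 0.4085 = 0.32

0.32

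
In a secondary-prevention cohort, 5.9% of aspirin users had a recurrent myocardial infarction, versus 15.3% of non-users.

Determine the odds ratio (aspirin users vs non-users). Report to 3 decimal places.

0.347

odds, aspirin users = 0.0590/0.9410 = 0.0627
odds, non-users = 0.1530/0.8470 = 0.1806
OR = 0.0627 / 0.1806 = 0.347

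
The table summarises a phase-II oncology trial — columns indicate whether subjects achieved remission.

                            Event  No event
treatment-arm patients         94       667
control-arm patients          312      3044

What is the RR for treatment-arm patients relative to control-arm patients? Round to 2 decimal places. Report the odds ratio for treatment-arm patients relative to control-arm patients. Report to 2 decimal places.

risk, treatment-arm patients = 94/761 = 0.1235
risk, control-arm patients = 312/3356 = 0.0930
RR = 0.1235 / 0.0930 = 1.33
OR = (94 × 3044) / (667 × 312) = 286136/208104 ≈ 1.37

RR = 1.33; OR = 1.37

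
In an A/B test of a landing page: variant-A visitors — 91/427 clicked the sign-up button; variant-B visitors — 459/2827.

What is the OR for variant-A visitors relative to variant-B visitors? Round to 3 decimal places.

odds, variant-A visitors = 91/336 = 0.2708
odds, variant-B visitors = 459/2368 = 0.1938
OR = 0.2708 / 0.1938 = 1.397

1.397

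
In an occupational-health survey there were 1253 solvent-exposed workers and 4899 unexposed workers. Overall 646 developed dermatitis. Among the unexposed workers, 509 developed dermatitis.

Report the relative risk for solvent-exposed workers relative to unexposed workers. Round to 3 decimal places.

1.052

solvent-exposed workers with the outcome: 646 − 509 = 137
solvent-exposed workers without the outcome: 1253 − 137 = 1116
unexposed workers without the outcome: 4899 − 509 = 4390
risk, solvent-exposed workers = 137/1253 = 0.1093
risk, unexposed workers = 509/4899 = 0.1039
RR = 0.1093 / 0.1039 = 1.052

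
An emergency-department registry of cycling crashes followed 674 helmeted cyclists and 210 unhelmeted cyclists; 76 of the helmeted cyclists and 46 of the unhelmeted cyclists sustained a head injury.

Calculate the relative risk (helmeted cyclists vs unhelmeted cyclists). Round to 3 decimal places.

risk, helmeted cyclists = 76/674 = 0.1128
risk, unhelmeted cyclists = 46/210 = 0.2190
RR = 0.1128 / 0.2190 = 0.515

0.515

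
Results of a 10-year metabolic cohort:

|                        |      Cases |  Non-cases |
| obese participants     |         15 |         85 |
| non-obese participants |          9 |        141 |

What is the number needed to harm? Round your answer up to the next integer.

12

risk, obese participants = 15/100 = 0.150000
risk, non-obese participants = 9/150 = 0.060000
absolute risk difference = 0.090000
1 / 0.090000 = 11.111 → round up → 12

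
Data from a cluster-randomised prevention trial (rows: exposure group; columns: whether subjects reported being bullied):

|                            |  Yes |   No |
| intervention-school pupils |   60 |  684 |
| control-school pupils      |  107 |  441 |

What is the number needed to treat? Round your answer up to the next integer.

NNT ≈ 9

risk, intervention-school pupils = 60/744 = 0.080645
risk, control-school pupils = 107/548 = 0.195255
absolute risk difference = 0.114610
1 / 0.114610 = 8.725 → round up → 9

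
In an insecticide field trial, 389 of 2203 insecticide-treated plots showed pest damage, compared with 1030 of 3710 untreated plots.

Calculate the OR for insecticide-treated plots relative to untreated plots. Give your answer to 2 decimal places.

odds, insecticide-treated plots = 389/1814 = 0.2144
odds, untreated plots = 1030/2680 = 0.3843
OR = 0.2144 / 0.3843 = 0.56

0.56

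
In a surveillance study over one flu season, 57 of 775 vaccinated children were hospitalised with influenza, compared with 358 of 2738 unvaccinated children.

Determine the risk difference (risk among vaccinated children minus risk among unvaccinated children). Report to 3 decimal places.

risk, vaccinated children = 57/775 = 0.0735
risk, unvaccinated children = 358/2738 = 0.1308
risk difference = 0.0735 − 0.1308 = -0.057

RD: -0.057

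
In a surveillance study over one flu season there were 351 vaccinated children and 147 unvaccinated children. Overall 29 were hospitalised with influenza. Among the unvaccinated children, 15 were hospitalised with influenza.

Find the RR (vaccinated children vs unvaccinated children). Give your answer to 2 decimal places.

vaccinated children with the outcome: 29 − 15 = 14
vaccinated children without the outcome: 351 − 14 = 337
unvaccinated children without the outcome: 147 − 15 = 132
risk, vaccinated children = 14/351 = 0.03989
risk, unvaccinated children = 15/147 = 0.10204
RR = 0.03989 / 0.10204 = 0.39

RR = 0.39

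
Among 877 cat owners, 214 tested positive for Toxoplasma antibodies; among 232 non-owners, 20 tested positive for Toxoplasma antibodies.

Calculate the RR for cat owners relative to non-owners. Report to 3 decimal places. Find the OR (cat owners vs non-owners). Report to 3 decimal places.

risk, cat owners = 214/877 = 0.2440
risk, non-owners = 20/232 = 0.0862
RR = 0.2440 / 0.0862 = 2.831
OR = (214 × 212) / (663 × 20) = 45368/13260 ≈ 3.421

RR = 2.831; OR = 3.421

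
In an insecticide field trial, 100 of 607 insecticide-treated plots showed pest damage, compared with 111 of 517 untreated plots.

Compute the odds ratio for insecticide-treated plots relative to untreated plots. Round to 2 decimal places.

odds, insecticide-treated plots = 100/507 = 0.1972
odds, untreated plots = 111/406 = 0.2734
OR = 0.1972 / 0.2734 = 0.72

0.72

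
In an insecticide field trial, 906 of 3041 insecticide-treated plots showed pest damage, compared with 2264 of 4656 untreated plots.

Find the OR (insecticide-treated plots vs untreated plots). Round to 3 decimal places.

odds, insecticide-treated plots = 906/2135 = 0.4244
odds, untreated plots = 2264/2392 = 0.9465
OR = 0.4244 / 0.9465 = 0.448

0.448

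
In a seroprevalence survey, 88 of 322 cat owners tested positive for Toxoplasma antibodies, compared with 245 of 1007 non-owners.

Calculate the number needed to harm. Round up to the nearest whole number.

risk, cat owners = 88/322 = 0.273292
risk, non-owners = 245/1007 = 0.243297
absolute risk difference = 0.029995
1 / 0.029995 = 33.339 → round up → 34

34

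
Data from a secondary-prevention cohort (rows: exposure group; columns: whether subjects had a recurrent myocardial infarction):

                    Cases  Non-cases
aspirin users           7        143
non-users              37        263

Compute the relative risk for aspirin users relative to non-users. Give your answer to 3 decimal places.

risk, aspirin users = 7/150 = 0.04667
risk, non-users = 37/300 = 0.12333
RR = 0.04667 / 0.12333 = 0.378

RR: 0.378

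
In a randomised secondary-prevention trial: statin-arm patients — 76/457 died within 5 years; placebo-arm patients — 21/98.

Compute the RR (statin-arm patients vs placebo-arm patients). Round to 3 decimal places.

risk, statin-arm patients = 76/457 = 0.1663
risk, placebo-arm patients = 21/98 = 0.2143
RR = 0.1663 / 0.2143 = 0.776

RR ≈ 0.776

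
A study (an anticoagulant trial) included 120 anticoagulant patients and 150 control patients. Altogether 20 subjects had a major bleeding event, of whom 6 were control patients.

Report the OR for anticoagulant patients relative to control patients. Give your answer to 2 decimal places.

anticoagulant patients with the outcome: 20 − 6 = 14
anticoagulant patients without the outcome: 120 − 14 = 106
control patients without the outcome: 150 − 6 = 144
OR = (14 × 144) / (106 × 6) = 2016/636 ≈ 3.17

3.17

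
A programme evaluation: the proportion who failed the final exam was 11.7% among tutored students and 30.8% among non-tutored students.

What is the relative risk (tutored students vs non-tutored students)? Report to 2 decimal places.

RR = 0.1170 / 0.3080 = 0.38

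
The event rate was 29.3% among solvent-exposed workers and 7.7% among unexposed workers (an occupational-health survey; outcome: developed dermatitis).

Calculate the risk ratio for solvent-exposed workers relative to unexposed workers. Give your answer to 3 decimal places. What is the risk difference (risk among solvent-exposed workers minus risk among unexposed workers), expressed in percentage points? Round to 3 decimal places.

RR = 0.2930 / 0.0770 = 3.805
risk difference = 0.2930 − 0.0770 = 0.2160 → 21.600 percentage points

RR = 3.805; RD = 21.600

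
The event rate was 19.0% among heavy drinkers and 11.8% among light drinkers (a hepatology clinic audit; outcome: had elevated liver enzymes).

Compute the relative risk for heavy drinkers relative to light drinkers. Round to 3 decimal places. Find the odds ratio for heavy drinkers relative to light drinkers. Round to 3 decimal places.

RR = 0.1900 / 0.1180 = 1.610
odds, heavy drinkers = 0.1900/0.8100 = 0.2346
odds, light drinkers = 0.1180/0.8820 = 0.1338
OR = 0.2346 / 0.1338 = 1.753

RR = 1.610; OR = 1.753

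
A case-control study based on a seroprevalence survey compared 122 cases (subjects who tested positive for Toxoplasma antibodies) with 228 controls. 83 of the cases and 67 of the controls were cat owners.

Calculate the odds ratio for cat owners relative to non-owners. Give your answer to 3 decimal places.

OR = (83 × 161) / (67 × 39) = 13363/2613 ≈ 5.114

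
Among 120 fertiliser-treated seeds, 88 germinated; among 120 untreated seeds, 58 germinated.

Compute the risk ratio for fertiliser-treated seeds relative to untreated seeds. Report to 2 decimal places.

1.52

risk, fertiliser-treated seeds = 88/120 = 0.7333
risk, untreated seeds = 58/120 = 0.4833
RR = 0.7333 / 0.4833 = 1.52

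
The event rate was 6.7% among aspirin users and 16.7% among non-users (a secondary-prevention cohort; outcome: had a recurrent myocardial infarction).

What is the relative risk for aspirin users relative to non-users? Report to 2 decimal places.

RR = 0.0670 / 0.1670 = 0.40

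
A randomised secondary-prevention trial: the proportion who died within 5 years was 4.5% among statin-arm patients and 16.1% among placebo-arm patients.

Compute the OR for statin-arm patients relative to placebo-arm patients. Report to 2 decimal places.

OR: 0.25

odds, statin-arm patients = 0.04500/0.95500 = 0.04712
odds, placebo-arm patients = 0.16100/0.83900 = 0.19190
OR = 0.04712 / 0.19190 = 0.25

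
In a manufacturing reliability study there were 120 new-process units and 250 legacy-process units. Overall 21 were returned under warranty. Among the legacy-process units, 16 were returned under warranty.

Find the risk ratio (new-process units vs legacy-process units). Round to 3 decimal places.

new-process units with the outcome: 21 − 16 = 5
new-process units without the outcome: 120 − 5 = 115
legacy-process units without the outcome: 250 − 16 = 234
risk, new-process units = 5/120 = 0.04167
risk, legacy-process units = 16/250 = 0.06400
RR = 0.04167 / 0.06400 = 0.651

RR ≈ 0.651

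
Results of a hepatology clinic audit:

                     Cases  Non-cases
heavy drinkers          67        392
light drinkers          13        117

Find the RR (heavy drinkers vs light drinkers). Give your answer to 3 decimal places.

RR = 1.460

risk, heavy drinkers = 67/459 = 0.1460
risk, light drinkers = 13/130 = 0.1000
RR = 0.1460 / 0.1000 = 1.460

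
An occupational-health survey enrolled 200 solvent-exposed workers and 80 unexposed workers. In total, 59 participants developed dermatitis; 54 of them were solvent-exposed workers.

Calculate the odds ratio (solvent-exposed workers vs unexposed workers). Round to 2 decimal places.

solvent-exposed workers without the outcome: 200 − 54 = 146
unexposed workers with the outcome: 59 − 54 = 5
unexposed workers without the outcome: 80 − 5 = 75
OR = (54 × 75) / (146 × 5) = 4050/730 ≈ 5.55

OR ≈ 5.55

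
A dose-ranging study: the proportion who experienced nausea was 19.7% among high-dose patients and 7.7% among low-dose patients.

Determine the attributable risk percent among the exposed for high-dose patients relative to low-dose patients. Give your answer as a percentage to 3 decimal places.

AR% = (0.1970 − 0.0770) / 0.1970 = 0.6091 → 60.914%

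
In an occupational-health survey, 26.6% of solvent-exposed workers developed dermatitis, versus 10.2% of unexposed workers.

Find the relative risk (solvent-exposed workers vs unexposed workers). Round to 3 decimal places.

RR = 0.2660 / 0.1020 = 2.608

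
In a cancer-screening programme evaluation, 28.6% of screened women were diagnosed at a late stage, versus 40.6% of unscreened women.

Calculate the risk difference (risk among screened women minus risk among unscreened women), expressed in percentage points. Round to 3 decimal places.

RD = -12.000

risk difference = 0.2860 − 0.4060 = -0.1200 → -12.000 percentage points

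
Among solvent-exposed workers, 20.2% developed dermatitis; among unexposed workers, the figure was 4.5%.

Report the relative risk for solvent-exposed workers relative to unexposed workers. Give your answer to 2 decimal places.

RR = 0.20200 / 0.04500 = 4.49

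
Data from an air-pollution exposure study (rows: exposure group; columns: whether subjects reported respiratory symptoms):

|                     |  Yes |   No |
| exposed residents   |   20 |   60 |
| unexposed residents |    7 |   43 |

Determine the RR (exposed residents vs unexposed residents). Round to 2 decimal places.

risk, exposed residents = 20/80 = 0.2500
risk, unexposed residents = 7/50 = 0.1400
RR = 0.2500 / 0.1400 = 1.79

RR = 1.79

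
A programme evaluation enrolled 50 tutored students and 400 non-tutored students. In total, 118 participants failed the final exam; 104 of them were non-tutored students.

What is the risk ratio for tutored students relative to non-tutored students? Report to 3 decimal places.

RR: 1.077

tutored students with the outcome: 118 − 104 = 14
tutored students without the outcome: 50 − 14 = 36
non-tutored students without the outcome: 400 − 104 = 296
risk, tutored students = 14/50 = 0.2800
risk, non-tutored students = 104/400 = 0.2600
RR = 0.2800 / 0.2600 = 1.077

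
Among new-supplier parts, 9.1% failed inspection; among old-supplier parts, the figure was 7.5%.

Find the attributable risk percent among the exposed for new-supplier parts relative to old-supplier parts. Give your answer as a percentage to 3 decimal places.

AR% = (0.0910 − 0.0750) / 0.0910 = 0.1758 → 17.582%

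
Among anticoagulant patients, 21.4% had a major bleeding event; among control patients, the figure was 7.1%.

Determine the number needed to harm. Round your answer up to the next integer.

absolute risk difference = 0.143000
1 / 0.143000 = 6.993 → round up → 7

7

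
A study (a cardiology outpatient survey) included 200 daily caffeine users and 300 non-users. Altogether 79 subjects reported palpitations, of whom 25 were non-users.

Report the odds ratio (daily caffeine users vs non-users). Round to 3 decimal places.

daily caffeine users with the outcome: 79 − 25 = 54
daily caffeine users without the outcome: 200 − 54 = 146
non-users without the outcome: 300 − 25 = 275
OR = (54 × 275) / (146 × 25) = 14850/3650 ≈ 4.068

4.068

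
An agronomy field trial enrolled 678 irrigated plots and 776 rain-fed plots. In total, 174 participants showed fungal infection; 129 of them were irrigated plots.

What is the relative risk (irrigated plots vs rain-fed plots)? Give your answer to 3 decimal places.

RR = 3.281

irrigated plots without the outcome: 678 − 129 = 549
rain-fed plots with the outcome: 174 − 129 = 45
rain-fed plots without the outcome: 776 − 45 = 731
risk, irrigated plots = 129/678 = 0.1903
risk, rain-fed plots = 45/776 = 0.0580
RR = 0.1903 / 0.0580 = 3.281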